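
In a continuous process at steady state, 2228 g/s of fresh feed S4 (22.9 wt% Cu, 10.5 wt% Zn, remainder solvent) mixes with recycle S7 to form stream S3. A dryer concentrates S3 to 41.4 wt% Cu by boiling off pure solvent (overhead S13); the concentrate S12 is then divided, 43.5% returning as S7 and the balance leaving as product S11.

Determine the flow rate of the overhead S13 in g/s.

Overall Cu balance (none leaves overhead): Cu in fresh feed = Cu in product, i.e. 2228×0.229 = (1−0.435)·S12·0.414.
S12 = 510.21/(0.414×0.565) = 2181.2 g/s.
Recycle S7 = 0.435×2181.2 = 948.84 g/s.
Combined feed S3 = 2228 + 948.84 = 3176.8 g/s.
Overhead S13 = S3 − S12 = 3176.8 − 2181.2 = 995.6 g/s.

995.6 g/s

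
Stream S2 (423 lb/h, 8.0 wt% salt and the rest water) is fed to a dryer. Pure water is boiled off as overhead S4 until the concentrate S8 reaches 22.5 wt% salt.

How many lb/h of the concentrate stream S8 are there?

150.4 lb/h

salt is conserved: 423×0.080 = 33.84 lb/h all reports to the concentrate.
Concentrate = 33.84/(target fraction) = 150.4 lb/h.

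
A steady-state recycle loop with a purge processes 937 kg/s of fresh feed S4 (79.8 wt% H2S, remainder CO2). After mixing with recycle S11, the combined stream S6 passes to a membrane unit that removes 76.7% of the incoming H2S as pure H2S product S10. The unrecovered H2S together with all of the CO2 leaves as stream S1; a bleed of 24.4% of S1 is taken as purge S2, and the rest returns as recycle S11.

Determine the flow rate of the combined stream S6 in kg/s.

CO2 enters only via S4 and leaves only via the purge: 937×0.202 = 0.244×(CO2 in S1), and the membrane unit passes all CO2, so CO2 in S6 = CO2 in S1 = 775.71 kg/s.
H2S in S6: m_A = 937×0.798 + (1−0.244)·(1−0.767)·m_A, so m_A = 747.73/0.8239 = 907.6 kg/s.
S6 = 907.6 + 775.71 = 1683.3 kg/s.

1683 kg/s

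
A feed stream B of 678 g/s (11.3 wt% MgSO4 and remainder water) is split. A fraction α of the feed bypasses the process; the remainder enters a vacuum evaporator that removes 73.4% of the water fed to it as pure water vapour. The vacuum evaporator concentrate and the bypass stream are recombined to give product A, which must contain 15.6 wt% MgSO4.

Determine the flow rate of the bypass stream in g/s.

391 g/s

All 678×0.113 = 76.614 g/s of MgSO4 reaches A, so A = 76.614/0.156 = 491.12 g/s and vapour = 186.88 g/s.
The evaporator receives (1−α)·678 of feed at 0.887 water and removes 0.734 of that water:
0.734×0.887×(1−α)×678 = 186.88
(1−α) = 186.88/441.42 = 0.4234;  α = 0.5766.
Bypass flow = 0.5766×678 = 390.95 g/s.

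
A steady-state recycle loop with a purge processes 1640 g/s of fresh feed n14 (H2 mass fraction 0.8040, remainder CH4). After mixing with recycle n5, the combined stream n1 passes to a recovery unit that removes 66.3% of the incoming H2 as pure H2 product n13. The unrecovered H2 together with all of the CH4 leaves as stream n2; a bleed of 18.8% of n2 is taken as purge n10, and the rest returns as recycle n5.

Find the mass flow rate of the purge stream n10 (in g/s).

436.5 g/s

CH4 enters only via n14 and leaves only via the purge: 1640×0.196 = 0.188×(CH4 in n2), and the recovery unit passes all CH4, so CH4 in n1 = CH4 in n2 = 1709.8 g/s.
H2 in n1: m_A = 1640×0.804 + (1−0.188)·(1−0.663)·m_A, so m_A = 1318.6/0.7264 = 1815.3 g/s.
n2 = (1−0.663)×1815.3 + 1709.8 = 2321.5 g/s.
Purge n10 = 0.188×2321.5 = 436.45 g/s.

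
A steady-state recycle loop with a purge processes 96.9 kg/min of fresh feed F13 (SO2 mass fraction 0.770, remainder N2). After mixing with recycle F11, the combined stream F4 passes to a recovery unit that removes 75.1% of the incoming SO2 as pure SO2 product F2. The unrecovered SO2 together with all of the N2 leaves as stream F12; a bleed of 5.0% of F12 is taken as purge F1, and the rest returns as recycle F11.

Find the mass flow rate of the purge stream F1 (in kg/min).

N2 enters only via F13 and leaves only via the purge: 96.9×0.230 = 0.050×(N2 in F12), and the recovery unit passes all N2, so N2 in F4 = N2 in F12 = 445.74 kg/min.
SO2 in F4: m_A = 96.9×0.770 + (1−0.050)·(1−0.751)·m_A, so m_A = 74.613/0.7634 = 97.731 kg/min.
F12 = (1−0.751)×97.731 + 445.74 = 470.08 kg/min.
Purge F1 = 0.050×470.08 = 23.504 kg/min.

23.5 kg/min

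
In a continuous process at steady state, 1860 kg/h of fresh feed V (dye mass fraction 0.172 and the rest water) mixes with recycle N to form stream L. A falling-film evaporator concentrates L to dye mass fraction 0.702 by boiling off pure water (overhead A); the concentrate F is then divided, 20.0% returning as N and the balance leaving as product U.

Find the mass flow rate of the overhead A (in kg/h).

1404 kg/h

Overall dye balance (none leaves overhead): dye in fresh feed = dye in product, i.e. 1860×0.172 = (1−0.200)·F·0.702.
F = 319.92/(0.702×0.800) = 569.66 kg/h.
Recycle N = 0.200×569.66 = 113.93 kg/h.
Combined feed L = 1860 + 113.93 = 1973.9 kg/h.
Overhead A = L − F = 1973.9 − 569.66 = 1404.3 kg/h.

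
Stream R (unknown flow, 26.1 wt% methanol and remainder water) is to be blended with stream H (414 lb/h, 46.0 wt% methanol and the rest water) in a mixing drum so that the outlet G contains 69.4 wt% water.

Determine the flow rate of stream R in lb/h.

1417 lb/h

Let R be the unknown flow. Total out = 414 + R.
water balance: 223.56 + 0.739·R = 0.694·(414 + R)
(0.739 − 0.694)·R = 0.694×414 − 223.56 = 63.756
R = 63.756 / 0.045 = 1416.8 lb/h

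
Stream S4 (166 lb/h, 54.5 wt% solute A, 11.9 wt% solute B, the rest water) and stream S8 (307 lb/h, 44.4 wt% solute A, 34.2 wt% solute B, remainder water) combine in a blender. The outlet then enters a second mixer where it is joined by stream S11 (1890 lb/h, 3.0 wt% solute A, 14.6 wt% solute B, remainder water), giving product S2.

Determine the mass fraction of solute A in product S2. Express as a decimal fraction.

Overall, product flow = 2363 lb/h.
solute A in = 166×0.545 + 307×0.444 + 1890×0.030 = 283.48 lb/h.
solute A fraction in S2 = 0.120.

0.120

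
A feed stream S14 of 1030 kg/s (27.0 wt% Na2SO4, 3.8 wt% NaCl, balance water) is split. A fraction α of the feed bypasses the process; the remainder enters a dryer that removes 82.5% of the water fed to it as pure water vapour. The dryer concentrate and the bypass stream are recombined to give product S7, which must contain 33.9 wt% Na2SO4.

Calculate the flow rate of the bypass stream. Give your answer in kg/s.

662.8 kg/s

All 1030×0.270 = 278.1 kg/s of Na2SO4 reaches S7, so S7 = 278.1/0.339 = 820.35 kg/s and vapour = 209.65 kg/s.
The evaporator receives (1−α)·1030 of feed at 0.692 water and removes 0.825 of that water:
0.825×0.692×(1−α)×1030 = 209.65
(1−α) = 209.65/588.03 = 0.3565;  α = 0.6435.
Bypass flow = 0.6435×1030 = 662.78 kg/s.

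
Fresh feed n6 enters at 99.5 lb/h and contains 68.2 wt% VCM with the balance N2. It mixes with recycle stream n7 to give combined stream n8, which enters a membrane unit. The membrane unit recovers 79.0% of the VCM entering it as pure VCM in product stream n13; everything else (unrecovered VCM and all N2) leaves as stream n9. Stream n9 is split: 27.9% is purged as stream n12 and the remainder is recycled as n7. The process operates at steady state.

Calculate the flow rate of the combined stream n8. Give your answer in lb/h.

N2 enters only via n6 and leaves only via the purge: 99.5×0.318 = 0.279×(N2 in n9), and the membrane unit passes all N2, so N2 in n8 = N2 in n9 = 113.41 lb/h.
VCM in n8: m_A = 99.5×0.682 + (1−0.279)·(1−0.790)·m_A, so m_A = 67.859/0.8486 = 79.967 lb/h.
n8 = 79.967 + 113.41 = 193.38 lb/h.

193.4 lb/h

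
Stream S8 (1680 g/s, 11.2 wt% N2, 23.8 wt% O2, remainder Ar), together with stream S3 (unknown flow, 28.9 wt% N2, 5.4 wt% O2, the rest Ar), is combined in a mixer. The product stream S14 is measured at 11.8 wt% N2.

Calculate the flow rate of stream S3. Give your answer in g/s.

58.95 g/s

Let S3 be the unknown flow. Total out = 1680 + S3.
N2 balance: 188.16 + 0.289·S3 = 0.118·(1680 + S3)
(0.289 − 0.118)·S3 = 0.118×1680 − 188.16 = 10.08
S3 = 10.08 / 0.171 = 58.947 g/s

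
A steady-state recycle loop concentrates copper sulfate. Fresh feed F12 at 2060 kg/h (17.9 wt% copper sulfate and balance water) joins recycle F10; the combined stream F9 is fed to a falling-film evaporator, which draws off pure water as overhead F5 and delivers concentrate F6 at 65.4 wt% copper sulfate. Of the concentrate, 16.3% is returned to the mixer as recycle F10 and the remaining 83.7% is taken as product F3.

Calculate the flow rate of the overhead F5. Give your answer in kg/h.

1496 kg/h

Overall copper sulfate balance (none leaves overhead): copper sulfate in fresh feed = copper sulfate in product, i.e. 2060×0.179 = (1−0.163)·F6·0.654.
F6 = 368.74/(0.654×0.837) = 673.62 kg/h.
Recycle F10 = 0.163×673.62 = 109.8 kg/h.
Combined feed F9 = 2060 + 109.8 = 2169.8 kg/h.
Overhead F5 = F9 − F6 = 2169.8 − 673.62 = 1496.2 kg/h.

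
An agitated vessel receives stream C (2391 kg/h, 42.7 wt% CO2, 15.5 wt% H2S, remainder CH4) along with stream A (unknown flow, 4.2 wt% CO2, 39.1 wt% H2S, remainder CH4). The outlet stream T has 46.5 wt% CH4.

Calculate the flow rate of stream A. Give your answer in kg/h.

1102 kg/h

Let A be the unknown flow. Total out = 2391 + A.
CH4 balance: 999.44 + 0.567·A = 0.465·(2391 + A)
(0.567 − 0.465)·A = 0.465×2391 − 999.44 = 112.38
A = 112.38 / 0.102 = 1101.7 kg/h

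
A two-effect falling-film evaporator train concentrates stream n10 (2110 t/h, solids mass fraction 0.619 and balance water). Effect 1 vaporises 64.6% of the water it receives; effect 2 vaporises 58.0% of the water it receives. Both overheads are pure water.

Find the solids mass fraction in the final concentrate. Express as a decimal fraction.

water in feed = 2110×0.381 = 803.91 t/h.
After stage 1: water left = (1−0.646)×803.91 = 284.58; stream total = 1590.7 t/h.
After stage 2: water left = (1−0.580)×284.58 = 119.53; final concentrate = 1425.6 t/h.
solids fraction = 1306.1/1425.6 = 0.916.

0.916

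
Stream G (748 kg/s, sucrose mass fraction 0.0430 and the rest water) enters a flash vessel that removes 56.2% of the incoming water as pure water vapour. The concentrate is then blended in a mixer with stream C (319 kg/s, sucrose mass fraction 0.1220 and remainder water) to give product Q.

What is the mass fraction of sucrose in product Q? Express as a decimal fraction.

Vapour removed = 0.562×0.957×748 = 402.3 kg/s; concentrate = 345.7 kg/s.
sucrose reaching the mixer = 32.164 (from concentrate) + 319×0.122 = 71.082 kg/s.
Product flow = 345.7 + 319 = 664.7 kg/s; sucrose fraction = 0.1069.

0.1069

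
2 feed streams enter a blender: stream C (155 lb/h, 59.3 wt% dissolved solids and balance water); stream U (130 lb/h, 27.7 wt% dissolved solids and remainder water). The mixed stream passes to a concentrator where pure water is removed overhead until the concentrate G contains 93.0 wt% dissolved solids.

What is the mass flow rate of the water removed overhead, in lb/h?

dissolved solids entering = 155×0.593 + 130×0.277 = 127.92 lb/h.
All dissolved solids reports to G, so G = 127.92/0.930 = 137.55 lb/h.
Total feed = 285 lb/h; overhead = 285 − 137.55 = 147.45 lb/h.

147.4 lb/h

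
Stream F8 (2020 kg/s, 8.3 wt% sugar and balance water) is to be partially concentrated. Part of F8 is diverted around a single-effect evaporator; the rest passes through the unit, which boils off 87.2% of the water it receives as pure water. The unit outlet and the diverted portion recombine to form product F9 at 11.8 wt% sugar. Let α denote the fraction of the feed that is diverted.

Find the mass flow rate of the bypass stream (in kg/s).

All 2020×0.083 = 167.66 kg/s of sugar reaches F9, so F9 = 167.66/0.118 = 1420.8 kg/s and vapour = 599.15 kg/s.
The evaporator receives (1−α)·2020 of feed at 0.917 water and removes 0.872 of that water:
0.872×0.917×(1−α)×2020 = 599.15
(1−α) = 599.15/1615.2 = 0.3709;  α = 0.6291.
Bypass flow = 0.6291×2020 = 1270.7 kg/s.

1271 kg/s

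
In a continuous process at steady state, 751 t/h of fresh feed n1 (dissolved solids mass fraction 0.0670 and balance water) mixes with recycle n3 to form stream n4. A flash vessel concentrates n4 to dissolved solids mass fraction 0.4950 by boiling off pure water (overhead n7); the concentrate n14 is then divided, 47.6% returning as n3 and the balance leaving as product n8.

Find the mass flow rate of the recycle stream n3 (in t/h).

92.34 t/h

Overall dissolved solids balance (none leaves overhead): dissolved solids in fresh feed = dissolved solids in product, i.e. 751×0.067 = (1−0.476)·n14·0.495.
n14 = 50.317/(0.495×0.524) = 193.99 t/h.
Recycle n3 = 0.476×193.99 = 92.339 t/h.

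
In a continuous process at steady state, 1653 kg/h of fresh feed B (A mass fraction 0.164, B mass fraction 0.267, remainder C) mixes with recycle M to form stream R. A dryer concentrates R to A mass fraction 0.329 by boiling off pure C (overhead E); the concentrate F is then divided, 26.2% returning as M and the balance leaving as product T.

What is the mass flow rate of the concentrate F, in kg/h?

1117 kg/h

Overall A balance (none leaves overhead): A in fresh feed = A in product, i.e. 1653×0.164 = (1−0.262)·F·0.329.
F = 271.09/(0.329×0.738) = 1116.5 kg/h.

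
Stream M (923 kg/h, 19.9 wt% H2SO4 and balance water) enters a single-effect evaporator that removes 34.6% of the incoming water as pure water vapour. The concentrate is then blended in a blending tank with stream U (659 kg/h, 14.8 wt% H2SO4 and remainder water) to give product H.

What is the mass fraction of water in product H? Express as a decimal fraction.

0.788

Vapour removed = 0.346×0.801×923 = 255.81 kg/h; concentrate = 667.19 kg/h.
water reaching the mixer = 483.52 (from concentrate) + 659×0.852 = 1045 kg/h.
Product flow = 667.19 + 659 = 1326.2 kg/h; water fraction = 0.788.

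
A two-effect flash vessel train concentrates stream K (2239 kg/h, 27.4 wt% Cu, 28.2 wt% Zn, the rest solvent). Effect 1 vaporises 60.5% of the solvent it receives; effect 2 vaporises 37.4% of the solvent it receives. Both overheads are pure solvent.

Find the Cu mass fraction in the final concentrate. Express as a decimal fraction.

solvent in feed = 2239×0.444 = 994.12 kg/h.
After stage 1: solvent left = (1−0.605)×994.12 = 392.68; stream total = 1637.6 kg/h.
After stage 2: solvent left = (1−0.374)×392.68 = 245.82; final concentrate = 1490.7 kg/h.
Cu fraction = 613.49/1490.7 = 0.412.

0.412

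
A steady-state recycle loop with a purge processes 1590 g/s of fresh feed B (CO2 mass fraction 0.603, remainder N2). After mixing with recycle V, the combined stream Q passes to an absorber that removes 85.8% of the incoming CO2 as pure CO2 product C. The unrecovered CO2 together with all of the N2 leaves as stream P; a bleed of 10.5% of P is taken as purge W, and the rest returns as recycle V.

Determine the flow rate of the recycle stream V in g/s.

N2 enters only via B and leaves only via the purge: 1590×0.397 = 0.105×(N2 in P), and the absorber passes all N2, so N2 in Q = N2 in P = 6011.7 g/s.
CO2 in Q: m_A = 1590×0.603 + (1−0.105)·(1−0.858)·m_A, so m_A = 958.77/0.8729 = 1098.4 g/s.
P = (1−0.858)×1098.4 + 6011.7 = 6167.7 g/s.
Recycle V = (1−0.105)×6167.7 = 5520.1 g/s.

5520 g/s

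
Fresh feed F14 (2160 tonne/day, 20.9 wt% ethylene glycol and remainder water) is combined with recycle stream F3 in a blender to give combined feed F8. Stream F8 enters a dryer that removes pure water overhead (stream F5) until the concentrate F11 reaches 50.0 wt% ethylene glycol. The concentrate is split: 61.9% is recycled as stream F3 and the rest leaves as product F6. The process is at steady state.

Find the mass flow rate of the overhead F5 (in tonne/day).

Overall ethylene glycol balance (none leaves overhead): ethylene glycol in fresh feed = ethylene glycol in product, i.e. 2160×0.209 = (1−0.619)·F11·0.500.
F11 = 451.44/(0.500×0.381) = 2369.8 tonne/day.
Recycle F3 = 0.619×2369.8 = 1466.9 tonne/day.
Combined feed F8 = 2160 + 1466.9 = 3626.9 tonne/day.
Overhead F5 = F8 − F11 = 3626.9 − 2369.8 = 1257.1 tonne/day.

1257 tonne/day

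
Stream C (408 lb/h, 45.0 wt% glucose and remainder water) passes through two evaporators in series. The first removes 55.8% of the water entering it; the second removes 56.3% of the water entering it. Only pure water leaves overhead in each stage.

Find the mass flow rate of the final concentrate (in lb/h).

226.9 lb/h

water in feed = 408×0.550 = 224.4 lb/h.
After stage 1: water left = (1−0.558)×224.4 = 99.185; stream total = 282.78 lb/h.
After stage 2: water left = (1−0.563)×99.185 = 43.344; final concentrate = 226.94 lb/h.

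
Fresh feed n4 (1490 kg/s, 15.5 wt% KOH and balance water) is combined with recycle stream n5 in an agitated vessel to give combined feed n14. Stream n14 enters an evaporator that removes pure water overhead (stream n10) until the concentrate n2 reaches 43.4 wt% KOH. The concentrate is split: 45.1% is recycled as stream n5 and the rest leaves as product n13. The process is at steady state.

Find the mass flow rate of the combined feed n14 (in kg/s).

Overall KOH balance (none leaves overhead): KOH in fresh feed = KOH in product, i.e. 1490×0.155 = (1−0.451)·n2·0.434.
n2 = 230.95/(0.434×0.549) = 969.29 kg/s.
Recycle n5 = 0.451×969.29 = 437.15 kg/s.
Combined feed n14 = 1490 + 437.15 = 1927.2 kg/s.

1927 kg/s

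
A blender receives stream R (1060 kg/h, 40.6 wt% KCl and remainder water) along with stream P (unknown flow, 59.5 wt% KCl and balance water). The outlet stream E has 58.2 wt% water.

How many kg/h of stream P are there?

71.86 kg/h

Let P be the unknown flow. Total out = 1060 + P.
water balance: 629.64 + 0.405·P = 0.582·(1060 + P)
(0.405 − 0.582)·P = 0.582×1060 − 629.64 = -12.72
P = -12.72 / -0.177 = 71.864 kg/h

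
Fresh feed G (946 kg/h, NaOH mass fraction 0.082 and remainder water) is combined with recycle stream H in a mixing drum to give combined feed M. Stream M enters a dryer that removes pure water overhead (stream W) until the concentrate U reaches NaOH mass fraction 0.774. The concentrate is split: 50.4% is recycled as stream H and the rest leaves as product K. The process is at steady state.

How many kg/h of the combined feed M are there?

Overall NaOH balance (none leaves overhead): NaOH in fresh feed = NaOH in product, i.e. 946×0.082 = (1−0.504)·U·0.774.
U = 77.572/(0.774×0.496) = 202.06 kg/h.
Recycle H = 0.504×202.06 = 101.84 kg/h.
Combined feed M = 946 + 101.84 = 1047.8 kg/h.

1048 kg/h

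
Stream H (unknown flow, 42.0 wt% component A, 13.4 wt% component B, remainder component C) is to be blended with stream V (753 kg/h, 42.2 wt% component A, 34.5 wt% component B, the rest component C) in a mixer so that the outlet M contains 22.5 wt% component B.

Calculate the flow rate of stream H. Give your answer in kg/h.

993 kg/h

Let H be the unknown flow. Total out = 753 + H.
component B balance: 259.78 + 0.134·H = 0.225·(753 + H)
(0.134 − 0.225)·H = 0.225×753 − 259.78 = -90.36
H = -90.36 / -0.091 = 992.97 kg/h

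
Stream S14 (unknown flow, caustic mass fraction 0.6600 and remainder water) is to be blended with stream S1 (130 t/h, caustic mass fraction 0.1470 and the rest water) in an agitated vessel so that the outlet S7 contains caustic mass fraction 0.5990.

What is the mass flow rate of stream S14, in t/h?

963.3 t/h

Let S14 be the unknown flow. Total out = 130 + S14.
caustic balance: 19.11 + 0.660·S14 = 0.599·(130 + S14)
(0.660 − 0.599)·S14 = 0.599×130 − 19.11 = 58.76
S14 = 58.76 / 0.061 = 963.28 t/h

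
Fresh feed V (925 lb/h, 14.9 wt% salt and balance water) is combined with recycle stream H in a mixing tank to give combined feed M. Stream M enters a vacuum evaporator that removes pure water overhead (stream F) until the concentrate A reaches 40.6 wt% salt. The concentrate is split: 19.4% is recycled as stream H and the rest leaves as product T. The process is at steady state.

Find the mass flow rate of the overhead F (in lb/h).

585.5 lb/h

Overall salt balance (none leaves overhead): salt in fresh feed = salt in product, i.e. 925×0.149 = (1−0.194)·A·0.406.
A = 137.82/(0.406×0.806) = 421.18 lb/h.
Recycle H = 0.194×421.18 = 81.709 lb/h.
Combined feed M = 925 + 81.709 = 1006.7 lb/h.
Overhead F = M − A = 1006.7 − 421.18 = 585.53 lb/h.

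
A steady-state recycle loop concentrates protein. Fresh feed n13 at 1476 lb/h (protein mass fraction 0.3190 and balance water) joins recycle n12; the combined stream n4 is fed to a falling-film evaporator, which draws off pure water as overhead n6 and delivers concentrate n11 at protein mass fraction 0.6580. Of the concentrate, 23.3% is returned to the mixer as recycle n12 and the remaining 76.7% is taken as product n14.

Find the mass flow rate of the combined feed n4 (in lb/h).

Overall protein balance (none leaves overhead): protein in fresh feed = protein in product, i.e. 1476×0.319 = (1−0.233)·n11·0.658.
n11 = 470.84/(0.658×0.767) = 932.94 lb/h.
Recycle n12 = 0.233×932.94 = 217.38 lb/h.
Combined feed n4 = 1476 + 217.38 = 1693.4 lb/h.

1693 lb/h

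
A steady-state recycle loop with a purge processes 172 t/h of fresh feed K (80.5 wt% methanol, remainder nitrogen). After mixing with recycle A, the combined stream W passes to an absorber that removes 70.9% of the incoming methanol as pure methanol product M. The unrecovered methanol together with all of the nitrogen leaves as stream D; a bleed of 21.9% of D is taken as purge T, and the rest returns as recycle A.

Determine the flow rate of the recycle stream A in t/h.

160.3 t/h

nitrogen enters only via K and leaves only via the purge: 172×0.195 = 0.219×(nitrogen in D), and the absorber passes all nitrogen, so nitrogen in W = nitrogen in D = 153.15 t/h.
methanol in W: m_A = 172×0.805 + (1−0.219)·(1−0.709)·m_A, so m_A = 138.46/0.7727 = 179.18 t/h.
D = (1−0.709)×179.18 + 153.15 = 205.29 t/h.
Recycle A = (1−0.219)×205.29 = 160.33 t/h.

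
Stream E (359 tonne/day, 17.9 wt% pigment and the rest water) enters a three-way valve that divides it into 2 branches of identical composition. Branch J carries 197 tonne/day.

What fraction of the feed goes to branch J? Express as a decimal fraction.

Fraction to J = 197/359 = 0.5487.

0.549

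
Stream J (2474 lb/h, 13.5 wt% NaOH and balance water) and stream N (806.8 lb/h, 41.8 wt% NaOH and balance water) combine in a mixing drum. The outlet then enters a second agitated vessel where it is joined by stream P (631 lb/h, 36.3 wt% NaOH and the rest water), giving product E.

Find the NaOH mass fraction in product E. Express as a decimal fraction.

Overall, product flow = 3911.8 lb/h.
NaOH in = 2474×0.135 + 806.8×0.418 + 631×0.363 = 900.29 lb/h.
NaOH fraction in E = 0.2301.

0.2301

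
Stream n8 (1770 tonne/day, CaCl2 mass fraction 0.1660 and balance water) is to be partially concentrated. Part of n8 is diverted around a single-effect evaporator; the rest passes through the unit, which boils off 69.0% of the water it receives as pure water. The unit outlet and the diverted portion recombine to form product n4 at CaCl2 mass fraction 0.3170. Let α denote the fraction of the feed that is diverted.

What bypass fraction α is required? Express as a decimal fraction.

0.172

All 1770×0.166 = 293.82 tonne/day of CaCl2 reaches n4, so n4 = 293.82/0.317 = 926.88 tonne/day and vapour = 843.12 tonne/day.
The evaporator receives (1−α)·1770 of feed at 0.834 water and removes 0.690 of that water:
0.690×0.834×(1−α)×1770 = 843.12
(1−α) = 843.12/1018.6 = 0.8278;  α = 0.1722.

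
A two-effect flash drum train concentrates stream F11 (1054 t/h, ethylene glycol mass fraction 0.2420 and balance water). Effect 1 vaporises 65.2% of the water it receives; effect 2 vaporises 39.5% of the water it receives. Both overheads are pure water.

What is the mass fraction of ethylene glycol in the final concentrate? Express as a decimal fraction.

0.6026

water in feed = 1054×0.758 = 798.93 t/h.
After stage 1: water left = (1−0.652)×798.93 = 278.03; stream total = 533.1 t/h.
After stage 2: water left = (1−0.395)×278.03 = 168.21; final concentrate = 423.28 t/h.
ethylene glycol fraction = 255.07/423.28 = 0.6026.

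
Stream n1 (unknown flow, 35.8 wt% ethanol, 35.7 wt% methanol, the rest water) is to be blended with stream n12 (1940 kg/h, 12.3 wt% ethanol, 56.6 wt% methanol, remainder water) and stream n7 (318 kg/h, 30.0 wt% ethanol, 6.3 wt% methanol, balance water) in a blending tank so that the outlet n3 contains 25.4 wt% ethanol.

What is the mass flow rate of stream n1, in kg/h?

Let n1 be the unknown flow. Total out = 2258 + n1.
ethanol balance: 334.02 + 0.358·n1 = 0.254·(2258 + n1)
(0.358 − 0.254)·n1 = 0.254×2258 − 334.02 = 239.51
n1 = 239.51 / 0.104 = 2303 kg/h

2303 kg/h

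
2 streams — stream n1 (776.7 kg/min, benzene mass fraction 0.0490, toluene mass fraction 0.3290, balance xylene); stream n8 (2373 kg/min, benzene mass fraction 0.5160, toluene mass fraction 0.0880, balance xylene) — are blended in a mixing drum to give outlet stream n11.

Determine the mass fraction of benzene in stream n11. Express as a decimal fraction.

Total flow out = 776.7 + 2373 = 3149.7 kg/min.
benzene in = 776.7×0.049 + 2373×0.516 = 1262.5 kg/min.
benzene mass fraction in n11 = 1262.5/3149.7 = 0.4008.

0.4008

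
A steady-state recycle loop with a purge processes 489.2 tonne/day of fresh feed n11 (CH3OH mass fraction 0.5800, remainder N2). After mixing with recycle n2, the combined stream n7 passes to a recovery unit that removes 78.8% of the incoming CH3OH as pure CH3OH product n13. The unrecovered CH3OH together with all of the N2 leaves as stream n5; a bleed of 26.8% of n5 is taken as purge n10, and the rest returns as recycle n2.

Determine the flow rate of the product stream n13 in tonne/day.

264.7 tonne/day

CH3OH in n7: m_A = 489.2×0.580 + (1−0.268)·(1−0.788)·m_A, so m_A = 283.74/0.8448 = 335.86 tonne/day.
Product n13 = 0.788×335.86 = 264.65 tonne/day.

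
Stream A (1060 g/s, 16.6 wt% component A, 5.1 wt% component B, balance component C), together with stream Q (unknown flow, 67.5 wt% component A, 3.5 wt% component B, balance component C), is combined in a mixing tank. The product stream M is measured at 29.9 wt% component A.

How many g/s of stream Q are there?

374.9 g/s

Let Q be the unknown flow. Total out = 1060 + Q.
component A balance: 175.96 + 0.675·Q = 0.299·(1060 + Q)
(0.675 − 0.299)·Q = 0.299×1060 − 175.96 = 140.98
Q = 140.98 / 0.376 = 374.95 g/s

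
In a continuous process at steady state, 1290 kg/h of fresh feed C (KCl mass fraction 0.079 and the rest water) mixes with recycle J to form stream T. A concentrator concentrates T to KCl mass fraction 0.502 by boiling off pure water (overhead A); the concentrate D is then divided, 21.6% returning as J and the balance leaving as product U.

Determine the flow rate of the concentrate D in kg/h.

Overall KCl balance (none leaves overhead): KCl in fresh feed = KCl in product, i.e. 1290×0.079 = (1−0.216)·D·0.502.
D = 101.91/(0.502×0.784) = 258.94 kg/h.

258.9 kg/h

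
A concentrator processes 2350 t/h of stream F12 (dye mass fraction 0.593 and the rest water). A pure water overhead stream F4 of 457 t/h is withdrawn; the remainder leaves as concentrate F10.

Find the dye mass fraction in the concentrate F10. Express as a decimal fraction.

0.736

dye is not removed: 2350×0.593 = 1393.5 t/h of dye enters F10.
Concentrate = 2350 − 457 = 1893 t/h.
Mass fraction = 1393.5/1893 = 0.736.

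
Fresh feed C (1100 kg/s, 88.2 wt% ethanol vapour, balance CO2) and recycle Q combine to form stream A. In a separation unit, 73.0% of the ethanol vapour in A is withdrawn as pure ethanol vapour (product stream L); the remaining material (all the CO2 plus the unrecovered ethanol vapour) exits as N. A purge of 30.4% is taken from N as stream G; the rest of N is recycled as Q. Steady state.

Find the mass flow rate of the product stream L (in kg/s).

872.1 kg/s

ethanol vapour in A: m_A = 1100×0.882 + (1−0.304)·(1−0.730)·m_A, so m_A = 970.2/0.8121 = 1194.7 kg/s.
Product L = 0.730×1194.7 = 872.14 kg/s.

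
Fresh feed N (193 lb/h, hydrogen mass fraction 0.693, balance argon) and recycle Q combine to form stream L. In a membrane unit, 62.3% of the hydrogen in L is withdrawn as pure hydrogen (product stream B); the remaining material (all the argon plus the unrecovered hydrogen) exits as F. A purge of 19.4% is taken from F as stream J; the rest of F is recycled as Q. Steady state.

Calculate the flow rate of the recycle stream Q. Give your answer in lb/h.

304.5 lb/h

argon enters only via N and leaves only via the purge: 193×0.307 = 0.194×(argon in F), and the membrane unit passes all argon, so argon in L = argon in F = 305.42 lb/h.
hydrogen in L: m_A = 193×0.693 + (1−0.194)·(1−0.623)·m_A, so m_A = 133.75/0.6961 = 192.13 lb/h.
F = (1−0.623)×192.13 + 305.42 = 377.85 lb/h.
Recycle Q = (1−0.194)×377.85 = 304.55 lb/h.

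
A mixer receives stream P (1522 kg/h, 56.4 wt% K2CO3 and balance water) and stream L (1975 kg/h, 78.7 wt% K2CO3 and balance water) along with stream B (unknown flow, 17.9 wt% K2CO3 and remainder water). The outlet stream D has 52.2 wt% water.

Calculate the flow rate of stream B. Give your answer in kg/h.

2479 kg/h

Let B be the unknown flow. Total out = 3497 + B.
water balance: 1084.3 + 0.821·B = 0.522·(3497 + B)
(0.821 − 0.522)·B = 0.522×3497 − 1084.3 = 741.17
B = 741.17 / 0.299 = 2478.8 kg/h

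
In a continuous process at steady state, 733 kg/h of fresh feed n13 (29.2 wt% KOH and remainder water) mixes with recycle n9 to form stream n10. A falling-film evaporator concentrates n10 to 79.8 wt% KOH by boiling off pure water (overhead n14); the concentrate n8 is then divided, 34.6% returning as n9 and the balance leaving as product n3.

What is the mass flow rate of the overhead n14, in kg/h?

464.8 kg/h

Overall KOH balance (none leaves overhead): KOH in fresh feed = KOH in product, i.e. 733×0.292 = (1−0.346)·n8·0.798.
n8 = 214.04/(0.798×0.654) = 410.12 kg/h.
Recycle n9 = 0.346×410.12 = 141.9 kg/h.
Combined feed n10 = 733 + 141.9 = 874.9 kg/h.
Overhead n14 = n10 − n8 = 874.9 − 410.12 = 464.78 kg/h.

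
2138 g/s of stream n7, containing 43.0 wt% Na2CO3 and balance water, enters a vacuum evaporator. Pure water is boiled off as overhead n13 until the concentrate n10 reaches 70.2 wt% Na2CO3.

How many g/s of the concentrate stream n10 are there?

Na2CO3 is conserved: 2138×0.430 = 919.34 g/s all reports to the concentrate.
Concentrate = 919.34/(target fraction) = 1309.6 g/s.

1310 g/s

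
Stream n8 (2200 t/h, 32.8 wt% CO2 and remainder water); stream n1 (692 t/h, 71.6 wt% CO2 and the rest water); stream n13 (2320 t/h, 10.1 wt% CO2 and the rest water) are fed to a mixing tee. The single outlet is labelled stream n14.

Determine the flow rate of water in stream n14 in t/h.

water out = water in = 2200×0.672 + 692×0.284 + 2320×0.899 = 3760.6 t/h.

3761 t/h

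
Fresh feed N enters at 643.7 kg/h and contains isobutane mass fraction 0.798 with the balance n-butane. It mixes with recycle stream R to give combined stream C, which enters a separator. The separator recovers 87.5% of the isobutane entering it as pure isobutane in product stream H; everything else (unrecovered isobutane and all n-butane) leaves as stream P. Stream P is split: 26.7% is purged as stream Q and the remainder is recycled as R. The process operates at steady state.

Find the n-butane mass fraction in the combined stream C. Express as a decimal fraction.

0.463

n-butane enters only via N and leaves only via the purge: 643.7×0.202 = 0.267×(n-butane in P), and the separator passes all n-butane, so n-butane in C = n-butane in P = 486.99 kg/h.
isobutane in C: m_A = 643.7×0.798 + (1−0.267)·(1−0.875)·m_A, so m_A = 513.67/0.9084 = 565.49 kg/h.
C = 565.49 + 486.99 = 1052.5 kg/h.
n-butane fraction in C = 486.99/1052.5 = 0.463.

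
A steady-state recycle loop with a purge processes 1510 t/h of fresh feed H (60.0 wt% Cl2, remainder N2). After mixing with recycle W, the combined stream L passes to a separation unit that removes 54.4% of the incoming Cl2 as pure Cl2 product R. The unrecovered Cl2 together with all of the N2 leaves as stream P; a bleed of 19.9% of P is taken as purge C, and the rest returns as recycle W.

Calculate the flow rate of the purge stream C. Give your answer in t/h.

733.5 t/h

N2 enters only via H and leaves only via the purge: 1510×0.400 = 0.199×(N2 in P), and the separation unit passes all N2, so N2 in L = N2 in P = 3035.2 t/h.
Cl2 in L: m_A = 1510×0.600 + (1−0.199)·(1−0.544)·m_A, so m_A = 906/0.6347 = 1427.3 t/h.
P = (1−0.544)×1427.3 + 3035.2 = 3686 t/h.
Purge C = 0.199×3686 = 733.52 t/h.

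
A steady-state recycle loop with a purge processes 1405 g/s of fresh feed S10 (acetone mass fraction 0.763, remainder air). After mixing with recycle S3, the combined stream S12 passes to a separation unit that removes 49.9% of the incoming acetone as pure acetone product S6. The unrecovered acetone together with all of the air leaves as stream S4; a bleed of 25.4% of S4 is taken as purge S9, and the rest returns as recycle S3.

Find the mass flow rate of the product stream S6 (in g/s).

854.2 g/s

acetone in S12: m_A = 1405×0.763 + (1−0.254)·(1−0.499)·m_A, so m_A = 1072/0.6263 = 1711.8 g/s.
Product S6 = 0.499×1711.8 = 854.18 g/s.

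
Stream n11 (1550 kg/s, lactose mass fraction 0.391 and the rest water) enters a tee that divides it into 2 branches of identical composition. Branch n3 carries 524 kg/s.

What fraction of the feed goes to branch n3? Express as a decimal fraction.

0.338

Fraction to n3 = 524/1550 = 0.3381.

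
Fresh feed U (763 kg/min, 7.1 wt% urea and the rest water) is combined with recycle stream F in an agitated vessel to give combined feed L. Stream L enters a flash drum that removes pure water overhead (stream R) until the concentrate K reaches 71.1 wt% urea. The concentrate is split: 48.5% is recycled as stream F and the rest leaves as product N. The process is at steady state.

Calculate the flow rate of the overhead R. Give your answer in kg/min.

Overall urea balance (none leaves overhead): urea in fresh feed = urea in product, i.e. 763×0.071 = (1−0.485)·K·0.711.
K = 54.173/(0.711×0.515) = 147.95 kg/min.
Recycle F = 0.485×147.95 = 71.754 kg/min.
Combined feed L = 763 + 71.754 = 834.75 kg/min.
Overhead R = L − K = 834.75 − 147.95 = 686.81 kg/min.

686.8 kg/min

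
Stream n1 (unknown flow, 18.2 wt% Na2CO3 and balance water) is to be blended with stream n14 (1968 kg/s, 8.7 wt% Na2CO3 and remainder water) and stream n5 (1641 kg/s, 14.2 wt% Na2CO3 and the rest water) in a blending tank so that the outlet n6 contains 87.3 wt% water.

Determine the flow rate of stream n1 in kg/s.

Let n1 be the unknown flow. Total out = 3609 + n1.
water balance: 3204.8 + 0.818·n1 = 0.873·(3609 + n1)
(0.818 − 0.873)·n1 = 0.873×3609 − 3204.8 = -54.105
n1 = -54.105 / -0.055 = 983.73 kg/s

983.7 kg/s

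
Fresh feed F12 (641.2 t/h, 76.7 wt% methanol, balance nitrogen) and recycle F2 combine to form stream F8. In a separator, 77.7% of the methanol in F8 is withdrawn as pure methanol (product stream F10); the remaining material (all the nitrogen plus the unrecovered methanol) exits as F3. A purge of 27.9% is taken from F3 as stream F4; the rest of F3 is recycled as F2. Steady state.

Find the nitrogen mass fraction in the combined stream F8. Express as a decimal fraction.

nitrogen enters only via F12 and leaves only via the purge: 641.2×0.233 = 0.279×(nitrogen in F3), and the separator passes all nitrogen, so nitrogen in F8 = nitrogen in F3 = 535.48 t/h.
methanol in F8: m_A = 641.2×0.767 + (1−0.279)·(1−0.777)·m_A, so m_A = 491.8/0.8392 = 586.02 t/h.
F8 = 586.02 + 535.48 = 1121.5 t/h.
nitrogen fraction in F8 = 535.48/1121.5 = 0.477.

0.477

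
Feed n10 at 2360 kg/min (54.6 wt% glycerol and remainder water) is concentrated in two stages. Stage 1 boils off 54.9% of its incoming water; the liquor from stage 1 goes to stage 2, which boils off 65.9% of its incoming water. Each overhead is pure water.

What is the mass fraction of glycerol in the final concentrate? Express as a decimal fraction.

0.887

water in feed = 2360×0.454 = 1071.4 kg/min.
After stage 1: water left = (1−0.549)×1071.4 = 483.22; stream total = 1771.8 kg/min.
After stage 2: water left = (1−0.659)×483.22 = 164.78; final concentrate = 1453.3 kg/min.
glycerol fraction = 1288.6/1453.3 = 0.887.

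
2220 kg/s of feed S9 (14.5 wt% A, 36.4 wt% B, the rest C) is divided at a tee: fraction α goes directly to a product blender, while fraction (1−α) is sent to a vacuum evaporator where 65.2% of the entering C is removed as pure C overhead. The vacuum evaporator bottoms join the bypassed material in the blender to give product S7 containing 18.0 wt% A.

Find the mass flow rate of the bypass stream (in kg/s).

All 2220×0.145 = 321.9 kg/s of A reaches S7, so S7 = 321.9/0.180 = 1788.3 kg/s and vapour = 431.67 kg/s.
The evaporator receives (1−α)·2220 of feed at 0.491 C and removes 0.652 of that C:
0.652×0.491×(1−α)×2220 = 431.67
(1−α) = 431.67/710.69 = 0.6074;  α = 0.3926.
Bypass flow = 0.3926×2220 = 871.6 kg/s.

871.6 kg/s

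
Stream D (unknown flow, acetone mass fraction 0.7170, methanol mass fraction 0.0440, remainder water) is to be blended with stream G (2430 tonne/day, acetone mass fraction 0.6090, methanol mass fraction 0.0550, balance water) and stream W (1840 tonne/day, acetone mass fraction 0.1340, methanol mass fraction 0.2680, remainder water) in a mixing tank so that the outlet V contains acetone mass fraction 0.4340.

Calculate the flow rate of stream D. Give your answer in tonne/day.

Let D be the unknown flow. Total out = 4270 + D.
acetone balance: 1726.4 + 0.717·D = 0.434·(4270 + D)
(0.717 − 0.434)·D = 0.434×4270 − 1726.4 = 126.75
D = 126.75 / 0.283 = 447.88 tonne/day

447.9 tonne/day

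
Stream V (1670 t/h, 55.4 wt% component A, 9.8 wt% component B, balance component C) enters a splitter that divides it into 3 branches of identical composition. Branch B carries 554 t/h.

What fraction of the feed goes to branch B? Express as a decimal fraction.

0.332

Fraction to B = 554/1670 = 0.3317.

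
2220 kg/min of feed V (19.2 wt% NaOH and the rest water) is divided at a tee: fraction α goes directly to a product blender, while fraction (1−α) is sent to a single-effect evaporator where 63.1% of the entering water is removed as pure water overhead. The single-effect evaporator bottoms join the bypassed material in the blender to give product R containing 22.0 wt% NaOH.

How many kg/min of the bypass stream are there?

All 2220×0.192 = 426.24 kg/min of NaOH reaches R, so R = 426.24/0.220 = 1937.5 kg/min and vapour = 282.55 kg/min.
The evaporator receives (1−α)·2220 of feed at 0.808 water and removes 0.631 of that water:
0.631×0.808×(1−α)×2220 = 282.55
(1−α) = 282.55/1131.9 = 0.2496;  α = 0.7504.
Bypass flow = 0.7504×2220 = 1665.8 kg/min.

1666 kg/min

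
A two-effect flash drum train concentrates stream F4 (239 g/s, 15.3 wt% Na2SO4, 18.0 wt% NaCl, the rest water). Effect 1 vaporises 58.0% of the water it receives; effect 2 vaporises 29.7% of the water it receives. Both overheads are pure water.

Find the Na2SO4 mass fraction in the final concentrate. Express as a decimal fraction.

0.2887

water in feed = 239×0.667 = 159.41 g/s.
After stage 1: water left = (1−0.580)×159.41 = 66.953; stream total = 146.54 g/s.
After stage 2: water left = (1−0.297)×66.953 = 47.068; final concentrate = 126.66 g/s.
Na2SO4 fraction = 36.567/126.66 = 0.2887.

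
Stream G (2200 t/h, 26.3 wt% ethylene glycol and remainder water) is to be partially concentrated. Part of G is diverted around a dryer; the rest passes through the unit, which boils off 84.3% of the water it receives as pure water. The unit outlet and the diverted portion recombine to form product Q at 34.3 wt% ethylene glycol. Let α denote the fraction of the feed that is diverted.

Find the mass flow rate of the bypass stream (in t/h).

1374 t/h

All 2200×0.263 = 578.6 t/h of ethylene glycol reaches Q, so Q = 578.6/0.343 = 1686.9 t/h and vapour = 513.12 t/h.
The evaporator receives (1−α)·2200 of feed at 0.737 water and removes 0.843 of that water:
0.843×0.737×(1−α)×2200 = 513.12
(1−α) = 513.12/1366.8 = 0.3754;  α = 0.6246.
Bypass flow = 0.6246×2200 = 1374.1 t/h.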